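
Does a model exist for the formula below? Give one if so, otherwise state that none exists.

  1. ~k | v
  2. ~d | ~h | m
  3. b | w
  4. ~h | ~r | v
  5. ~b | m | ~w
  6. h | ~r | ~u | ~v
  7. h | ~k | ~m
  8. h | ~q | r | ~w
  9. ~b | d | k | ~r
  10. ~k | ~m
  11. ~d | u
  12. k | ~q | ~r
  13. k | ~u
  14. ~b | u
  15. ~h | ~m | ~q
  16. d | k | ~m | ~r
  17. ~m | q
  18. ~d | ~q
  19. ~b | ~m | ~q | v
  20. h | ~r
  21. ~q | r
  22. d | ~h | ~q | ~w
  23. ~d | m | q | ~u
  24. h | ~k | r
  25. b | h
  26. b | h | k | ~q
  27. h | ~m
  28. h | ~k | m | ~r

Set m = False.
Set u = True.
  then (k | ~u) forces k = True.
  then (~k | v) forces v = True.
Set b = False.
  then (b | w) forces w = True.
  then (b | h) forces h = True.
  then (~d | ~h | m) forces d = False.
  then (d | ~h | ~q | ~w) forces q = False.
Set r = False.
All clauses satisfied.

m: False, u: True, b: False, w: True, h: True, k: True, q: False, d: False, r: False, v: True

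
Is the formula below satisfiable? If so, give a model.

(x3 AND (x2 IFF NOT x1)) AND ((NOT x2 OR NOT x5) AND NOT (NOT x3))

x1 = True, x2 = False, x3 = True, x5 = False

  x3 AND (x2 IFF NOT x1) = True
    x2 IFF NOT x1 = True
      NOT x1 = False
  (NOT x2 OR NOT x5) AND NOT (NOT x3) = True
    NOT x2 OR NOT x5 = True
      NOT x2 = True
      NOT x5 = True
    NOT (NOT x3) = True
      NOT x3 = False
Both conjuncts True, so the formula holds.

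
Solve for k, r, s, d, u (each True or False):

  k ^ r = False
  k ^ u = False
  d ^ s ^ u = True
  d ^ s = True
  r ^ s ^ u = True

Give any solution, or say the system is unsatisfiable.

k = False, r = False, s = True, d = False, u = False

k ^ r = F ^ F = False ✓
k ^ u = F ^ F = False ✓
d ^ s ^ u = F ^ T ^ F = True ✓
d ^ s = F ^ T = True ✓
r ^ s ^ u = F ^ T ^ F = True ✓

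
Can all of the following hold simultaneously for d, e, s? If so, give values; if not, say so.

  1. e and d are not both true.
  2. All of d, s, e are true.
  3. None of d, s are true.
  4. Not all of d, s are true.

Unsatisfiable — no assignment works.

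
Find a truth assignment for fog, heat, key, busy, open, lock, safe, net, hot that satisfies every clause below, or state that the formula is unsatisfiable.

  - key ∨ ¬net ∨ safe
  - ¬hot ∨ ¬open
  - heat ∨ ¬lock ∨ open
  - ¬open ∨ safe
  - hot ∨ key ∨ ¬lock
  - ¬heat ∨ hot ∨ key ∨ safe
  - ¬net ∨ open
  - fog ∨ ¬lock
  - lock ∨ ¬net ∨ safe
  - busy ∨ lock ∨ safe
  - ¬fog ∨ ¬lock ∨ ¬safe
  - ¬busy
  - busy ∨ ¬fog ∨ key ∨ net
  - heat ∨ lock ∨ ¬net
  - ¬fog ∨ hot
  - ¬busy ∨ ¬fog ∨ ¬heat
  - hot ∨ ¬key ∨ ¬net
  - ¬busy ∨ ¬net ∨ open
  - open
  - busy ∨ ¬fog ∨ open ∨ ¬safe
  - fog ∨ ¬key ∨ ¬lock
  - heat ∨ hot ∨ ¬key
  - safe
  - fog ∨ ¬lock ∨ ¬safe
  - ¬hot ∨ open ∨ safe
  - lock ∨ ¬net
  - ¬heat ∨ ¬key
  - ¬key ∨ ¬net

fog=F, heat=F, key=F, busy=F, open=T, lock=F, safe=T, net=F, hot=F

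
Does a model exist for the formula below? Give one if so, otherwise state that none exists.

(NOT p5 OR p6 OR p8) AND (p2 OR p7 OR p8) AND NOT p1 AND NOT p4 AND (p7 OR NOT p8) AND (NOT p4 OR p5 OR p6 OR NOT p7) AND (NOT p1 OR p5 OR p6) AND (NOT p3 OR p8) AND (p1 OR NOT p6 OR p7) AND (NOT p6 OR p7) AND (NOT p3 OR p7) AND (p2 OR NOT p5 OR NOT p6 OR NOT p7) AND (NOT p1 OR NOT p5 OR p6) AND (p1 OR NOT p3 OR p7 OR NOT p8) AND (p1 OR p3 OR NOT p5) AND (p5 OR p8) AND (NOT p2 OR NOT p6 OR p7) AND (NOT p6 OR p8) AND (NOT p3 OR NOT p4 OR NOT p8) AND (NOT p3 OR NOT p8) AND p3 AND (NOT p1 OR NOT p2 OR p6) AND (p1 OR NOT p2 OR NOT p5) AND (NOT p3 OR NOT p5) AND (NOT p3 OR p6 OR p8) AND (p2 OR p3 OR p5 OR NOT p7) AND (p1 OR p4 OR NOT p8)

Case p1 = True:
  Clause (NOT p1) is falsified — contradiction.
Case p1 = False:
  (NOT p4) forces p4 = False.
  (p3) forces p3 = True.
  (NOT p3 OR p8) forces p8 = True.
  Clause (NOT p3 OR NOT p8) is falsified — contradiction.
Both cases fail, so the formula is unsatisfiable.

UNSATISFIABLE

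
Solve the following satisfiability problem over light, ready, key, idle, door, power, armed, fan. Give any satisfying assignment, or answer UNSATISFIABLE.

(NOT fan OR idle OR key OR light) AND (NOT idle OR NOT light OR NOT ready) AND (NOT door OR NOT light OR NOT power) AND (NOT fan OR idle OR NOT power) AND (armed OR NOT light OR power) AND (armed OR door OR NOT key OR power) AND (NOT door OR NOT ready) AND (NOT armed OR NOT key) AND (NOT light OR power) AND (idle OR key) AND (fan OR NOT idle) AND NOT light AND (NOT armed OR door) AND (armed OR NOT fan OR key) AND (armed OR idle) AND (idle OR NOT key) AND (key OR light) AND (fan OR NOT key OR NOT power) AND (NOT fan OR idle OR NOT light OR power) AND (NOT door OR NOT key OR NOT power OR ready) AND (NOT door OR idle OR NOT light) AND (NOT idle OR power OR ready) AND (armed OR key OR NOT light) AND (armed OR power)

Unit clause (NOT light) forces light = False.
In (key OR light) only key is left, so key = True.
In (NOT armed OR NOT key) only NOT armed is left, so armed = False.
In (armed OR idle) only idle is left, so idle = True.
In (armed OR power) only power is left, so power = True.
In (fan OR NOT idle) only fan is left, so fan = True.
Set ready = True.
  then (NOT door OR NOT ready) forces door = False.
All clauses satisfied.

light = False, ready = True, key = True, idle = True, door = False, power = True, armed = False, fan = True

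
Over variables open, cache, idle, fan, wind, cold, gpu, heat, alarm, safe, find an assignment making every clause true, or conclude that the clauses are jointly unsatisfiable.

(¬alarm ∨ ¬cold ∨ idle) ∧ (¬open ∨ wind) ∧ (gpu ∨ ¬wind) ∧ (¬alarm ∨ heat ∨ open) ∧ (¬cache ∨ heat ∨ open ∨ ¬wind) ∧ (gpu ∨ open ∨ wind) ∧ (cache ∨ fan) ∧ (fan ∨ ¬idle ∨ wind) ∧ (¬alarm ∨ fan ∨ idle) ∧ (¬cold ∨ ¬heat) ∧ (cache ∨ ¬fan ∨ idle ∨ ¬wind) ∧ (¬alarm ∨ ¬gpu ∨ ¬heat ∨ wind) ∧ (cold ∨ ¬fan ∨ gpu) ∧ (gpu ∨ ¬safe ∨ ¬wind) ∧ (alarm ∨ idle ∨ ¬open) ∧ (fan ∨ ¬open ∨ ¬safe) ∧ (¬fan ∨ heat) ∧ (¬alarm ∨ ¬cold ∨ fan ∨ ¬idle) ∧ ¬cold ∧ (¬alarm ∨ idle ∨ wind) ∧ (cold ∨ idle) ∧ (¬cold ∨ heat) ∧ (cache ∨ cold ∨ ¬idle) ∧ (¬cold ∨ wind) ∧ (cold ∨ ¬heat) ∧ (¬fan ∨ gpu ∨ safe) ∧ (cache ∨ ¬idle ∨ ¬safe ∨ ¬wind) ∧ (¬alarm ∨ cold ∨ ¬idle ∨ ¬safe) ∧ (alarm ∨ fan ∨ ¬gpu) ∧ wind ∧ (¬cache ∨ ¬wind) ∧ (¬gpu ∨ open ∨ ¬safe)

Case wind = True:
  (gpu ∨ ¬wind) forces gpu = True.
  (¬cold) forces cold = False.
  (cold ∨ idle) forces idle = True.
  (cache ∨ cold ∨ ¬idle) forces cache = True.
  Clause (¬cache ∨ ¬wind) is falsified — contradiction.
Case wind = False:
  Clause (wind) is falsified — contradiction.
Both cases fail, so the formula is unsatisfiable.

UNSATISFIABLE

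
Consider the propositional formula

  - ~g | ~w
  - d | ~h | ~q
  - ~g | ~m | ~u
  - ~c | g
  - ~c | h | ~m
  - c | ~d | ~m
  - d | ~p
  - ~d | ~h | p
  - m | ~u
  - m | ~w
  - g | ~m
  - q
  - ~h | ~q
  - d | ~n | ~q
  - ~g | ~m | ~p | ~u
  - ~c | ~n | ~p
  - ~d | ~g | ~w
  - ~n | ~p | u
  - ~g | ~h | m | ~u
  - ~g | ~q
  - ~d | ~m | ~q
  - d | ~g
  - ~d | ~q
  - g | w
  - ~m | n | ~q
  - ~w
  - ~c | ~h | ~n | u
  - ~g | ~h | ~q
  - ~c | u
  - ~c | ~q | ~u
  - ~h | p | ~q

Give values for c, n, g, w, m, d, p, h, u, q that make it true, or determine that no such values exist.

Unsatisfiable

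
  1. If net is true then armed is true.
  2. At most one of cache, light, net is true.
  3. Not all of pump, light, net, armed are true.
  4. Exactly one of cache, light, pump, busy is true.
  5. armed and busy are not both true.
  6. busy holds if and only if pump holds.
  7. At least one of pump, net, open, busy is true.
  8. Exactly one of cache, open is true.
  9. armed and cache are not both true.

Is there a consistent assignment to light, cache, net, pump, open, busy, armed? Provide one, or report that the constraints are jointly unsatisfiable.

light = True, cache = False, net = False, pump = False, open = True, busy = False, armed = True

  (1) net=F ⇒ armed: vacuous ✓
  (2) {cache, light, net}: 1 true — at most one ✓
  (3) {pump, light, net, armed}: 2/4 true — not all ✓
  (4) {cache, light, pump, busy}: 1 true — exactly one ✓
  (5) armed=T, busy=F — not both ✓
  (6) busy=F, pump=F — same ✓
  (7) {pump, net, open, busy}: 1 true — at least one ✓
  (8) {cache, open}: 1 true — exactly one ✓
  (9) armed=T, cache=F — not both ✓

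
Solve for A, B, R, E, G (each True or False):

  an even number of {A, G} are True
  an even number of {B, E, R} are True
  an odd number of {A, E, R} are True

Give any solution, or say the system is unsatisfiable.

A = True; B = False; R = False; E = False; G = True

{A, G}: 2 true → even ✓
{B, E, R}: 0 true → even ✓
{A, E, R}: 1 true → odd ✓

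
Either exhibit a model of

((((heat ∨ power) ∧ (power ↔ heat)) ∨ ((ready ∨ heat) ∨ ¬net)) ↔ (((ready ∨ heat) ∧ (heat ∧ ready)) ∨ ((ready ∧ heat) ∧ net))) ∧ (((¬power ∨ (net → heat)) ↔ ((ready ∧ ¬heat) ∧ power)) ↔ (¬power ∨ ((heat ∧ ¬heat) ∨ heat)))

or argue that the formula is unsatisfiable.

Case heat = True: the conjunct ((¬power ∨ (net → heat)) ↔ ((ready ∧ ¬heat) ∧ power)) ↔ (¬power ∨ ((heat ∧ ¬heat) ∨ heat)) becomes (True ↔ False) ↔ (¬power ∨ True) = False.
Case heat = False: the formula simplifies to ¬(((power ∧ ¬power) ∨ (ready ∨ ¬net))) ∧ (((¬power ∨ ¬net) ↔ (ready ∧ power)) ↔ ¬power).
  power = True: simplifies to ¬((ready ∨ ¬net)) ∧ ¬((¬net ↔ ready)).
    ready = True: the conjunct ¬((ready ∨ ¬net)) becomes ¬((True ∨ ¬net)) = False.
    ready = False: simplifies to ¬(¬net) ∧ ¬net.
      net = True: the conjunct ¬net is False.
      net = False: the conjunct ¬(¬net) becomes ¬(¬False) = False.
  power = False: the conjunct ((¬power ∨ ¬net) ↔ (ready ∧ power)) ↔ ¬power becomes (True ↔ False) ↔ ¬False = False.
Both cases fail — unsatisfiable.

The formula is unsatisfiable.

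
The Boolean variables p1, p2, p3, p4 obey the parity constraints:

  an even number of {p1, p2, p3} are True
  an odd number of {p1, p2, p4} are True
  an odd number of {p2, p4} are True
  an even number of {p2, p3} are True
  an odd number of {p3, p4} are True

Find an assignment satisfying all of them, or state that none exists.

p1: False, p2: True, p3: True, p4: False

{p1, p2, p3}: 2 true → even ✓
{p1, p2, p4}: 1 true → odd ✓
{p2, p4}: 1 true → odd ✓
{p2, p3}: 2 true → even ✓
{p3, p4}: 1 true → odd ✓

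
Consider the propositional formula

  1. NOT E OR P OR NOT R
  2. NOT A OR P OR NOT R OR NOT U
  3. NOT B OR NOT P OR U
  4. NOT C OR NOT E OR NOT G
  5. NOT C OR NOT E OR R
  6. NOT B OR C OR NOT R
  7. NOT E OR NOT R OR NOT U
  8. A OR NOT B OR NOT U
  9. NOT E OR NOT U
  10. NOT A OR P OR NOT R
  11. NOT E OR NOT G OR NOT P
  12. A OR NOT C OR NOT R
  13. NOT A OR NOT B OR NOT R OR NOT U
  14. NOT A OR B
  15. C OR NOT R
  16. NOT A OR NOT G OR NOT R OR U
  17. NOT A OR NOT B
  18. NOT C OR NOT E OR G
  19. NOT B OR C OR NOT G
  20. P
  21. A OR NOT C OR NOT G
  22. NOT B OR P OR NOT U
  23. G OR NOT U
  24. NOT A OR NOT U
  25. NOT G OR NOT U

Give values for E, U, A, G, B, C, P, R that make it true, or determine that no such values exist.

E: False, U: False, A: False, G: False, B: False, C: True, P: True, R: False

Unit clause (P) forces P = True.
Set E = False.
Try U = True:
  (G OR NOT U) forces G = True.
  clause (NOT G OR NOT U) is falsified — backtrack.
So U = False.
  then (NOT B OR NOT P OR U) forces B = False.
  then (NOT A OR B) forces A = False.
Set G = False.
Set C = True.
  then (A OR NOT C OR NOT R) forces R = False.
All clauses satisfied.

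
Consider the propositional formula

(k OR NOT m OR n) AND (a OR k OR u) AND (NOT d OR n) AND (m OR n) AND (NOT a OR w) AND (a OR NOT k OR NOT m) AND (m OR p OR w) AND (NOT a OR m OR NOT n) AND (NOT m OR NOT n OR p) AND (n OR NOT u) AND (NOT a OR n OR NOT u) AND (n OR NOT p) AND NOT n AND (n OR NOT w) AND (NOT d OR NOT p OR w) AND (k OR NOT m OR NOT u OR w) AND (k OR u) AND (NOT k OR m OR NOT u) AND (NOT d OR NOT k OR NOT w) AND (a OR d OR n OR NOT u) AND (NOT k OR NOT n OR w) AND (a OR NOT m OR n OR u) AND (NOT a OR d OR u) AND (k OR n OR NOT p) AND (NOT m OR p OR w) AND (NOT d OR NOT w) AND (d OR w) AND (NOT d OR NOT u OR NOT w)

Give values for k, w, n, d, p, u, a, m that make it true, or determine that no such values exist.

Unsatisfiable — no assignment works.

Case w = True:
  (NOT n) forces n = False.
  Clause (n OR NOT w) is falsified — contradiction.
Case w = False:
  (NOT a OR w) forces a = False.
  (NOT n) forces n = False.
  (NOT d OR n) forces d = False.
  Clause (d OR w) is falsified — contradiction.
Both cases fail, so the formula is unsatisfiable.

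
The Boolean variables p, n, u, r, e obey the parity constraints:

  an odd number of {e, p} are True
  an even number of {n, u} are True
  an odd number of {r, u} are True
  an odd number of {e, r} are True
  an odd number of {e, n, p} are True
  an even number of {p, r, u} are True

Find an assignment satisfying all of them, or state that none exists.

p=T, n=F, u=F, r=T, e=F

{e, p}: 1 true → odd ✓
{n, u}: 0 true → even ✓
{r, u}: 1 true → odd ✓
{e, r}: 1 true → odd ✓
{e, n, p}: 1 true → odd ✓
{p, r, u}: 2 true → even ✓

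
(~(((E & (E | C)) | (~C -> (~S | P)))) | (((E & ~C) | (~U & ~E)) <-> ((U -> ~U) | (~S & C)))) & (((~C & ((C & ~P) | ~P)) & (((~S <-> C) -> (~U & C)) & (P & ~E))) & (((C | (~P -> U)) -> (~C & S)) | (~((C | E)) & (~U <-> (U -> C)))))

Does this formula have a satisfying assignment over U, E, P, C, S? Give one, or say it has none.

Case P = True: the conjunct (C & ~P) | ~P becomes (C & False) | ~True = False.
Case P = False: the conjunct P is False.
Both cases fail — unsatisfiable.

No satisfying assignment exists.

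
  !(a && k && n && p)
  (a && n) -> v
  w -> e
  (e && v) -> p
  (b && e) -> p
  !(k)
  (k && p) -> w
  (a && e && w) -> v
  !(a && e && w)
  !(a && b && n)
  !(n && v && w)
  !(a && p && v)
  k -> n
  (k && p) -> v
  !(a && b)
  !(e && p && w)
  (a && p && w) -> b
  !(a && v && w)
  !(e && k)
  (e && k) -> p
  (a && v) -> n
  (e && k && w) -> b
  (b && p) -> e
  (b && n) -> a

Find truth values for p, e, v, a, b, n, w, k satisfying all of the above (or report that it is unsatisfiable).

Unit clause (!k) forces k = False.
Set p = False.
Set e = True.
  then (!b || !e || p) forces b = False.
  then (!e || p || !v) forces v = False.
Set a = False.
Set n = False.
Set w = False.
All clauses satisfied.

p=F; e=T; v=F; a=F; b=F; n=F; w=F; k=F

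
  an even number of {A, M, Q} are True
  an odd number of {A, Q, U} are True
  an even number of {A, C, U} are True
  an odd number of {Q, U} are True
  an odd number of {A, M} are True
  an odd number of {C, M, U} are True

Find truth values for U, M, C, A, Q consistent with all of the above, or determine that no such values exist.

U=F, M=T, C=F, A=F, Q=T

{A, M, Q}: 2 true → even ✓
{A, Q, U}: 1 true → odd ✓
{A, C, U}: 0 true → even ✓
{Q, U}: 1 true → odd ✓
{A, M}: 1 true → odd ✓
{C, M, U}: 1 true → odd ✓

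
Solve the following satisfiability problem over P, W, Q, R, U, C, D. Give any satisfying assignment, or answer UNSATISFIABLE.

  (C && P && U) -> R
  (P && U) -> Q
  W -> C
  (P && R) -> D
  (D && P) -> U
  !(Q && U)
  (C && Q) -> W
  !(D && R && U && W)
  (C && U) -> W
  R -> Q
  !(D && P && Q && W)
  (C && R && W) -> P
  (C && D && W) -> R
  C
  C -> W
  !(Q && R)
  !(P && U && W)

Unit clause (C) forces C = True.
In (!C || W) only W is left, so W = True.
Set P = False.
  then (!C || P || !R || !W) forces R = False.
  then (!C || !D || R || !W) forces D = False.
Set Q = False.
Set U = True.
All clauses satisfied.

P = False; W = True; Q = False; R = False; U = True; C = True; D = False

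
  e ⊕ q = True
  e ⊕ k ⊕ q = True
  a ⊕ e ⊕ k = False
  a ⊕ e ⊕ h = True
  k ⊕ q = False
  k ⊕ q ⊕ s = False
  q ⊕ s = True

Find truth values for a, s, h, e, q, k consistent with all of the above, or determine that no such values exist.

No satisfying assignment exists.

Adding constraints 1, 2, 6, 7 mod 2: every variable appears an even number of times on the left, so the left side is 0.
But the right sides sum to 1 (mod 2). 0 ≠ 1 — the system is inconsistent.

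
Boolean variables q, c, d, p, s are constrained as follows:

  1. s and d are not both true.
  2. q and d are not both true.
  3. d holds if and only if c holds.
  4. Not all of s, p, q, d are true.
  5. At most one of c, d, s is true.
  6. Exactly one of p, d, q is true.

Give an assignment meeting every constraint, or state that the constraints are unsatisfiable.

q = True, c = False, d = False, p = False, s = False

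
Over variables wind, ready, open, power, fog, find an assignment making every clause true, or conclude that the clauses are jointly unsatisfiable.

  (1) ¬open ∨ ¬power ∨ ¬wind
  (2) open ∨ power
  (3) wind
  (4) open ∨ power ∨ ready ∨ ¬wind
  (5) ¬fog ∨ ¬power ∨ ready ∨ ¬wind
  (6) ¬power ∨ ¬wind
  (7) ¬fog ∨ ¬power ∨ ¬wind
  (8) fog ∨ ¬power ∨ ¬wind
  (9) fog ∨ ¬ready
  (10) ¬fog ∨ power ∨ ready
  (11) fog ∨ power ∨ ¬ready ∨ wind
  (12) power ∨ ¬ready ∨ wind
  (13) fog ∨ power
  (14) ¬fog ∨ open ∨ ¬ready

wind = True; ready = True; open = True; power = False; fog = True

Unit clause (wind) forces wind = True.
In (¬power ∨ ¬wind) only ¬power is left, so power = False.
In (fog ∨ power) only fog is left, so fog = True.
In (open ∨ power) only open is left, so open = True.
In (¬fog ∨ power ∨ ready) only ready is left, so ready = True.
All clauses satisfied.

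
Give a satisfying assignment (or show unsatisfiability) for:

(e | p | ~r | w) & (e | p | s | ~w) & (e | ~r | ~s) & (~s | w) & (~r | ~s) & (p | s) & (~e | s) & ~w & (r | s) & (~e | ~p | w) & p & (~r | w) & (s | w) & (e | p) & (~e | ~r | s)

UNSATISFIABLE

Case w = True:
  Clause (~w) is falsified — contradiction.
Case w = False:
  (~s | w) forces s = False.
  Clause (s | w) is falsified — contradiction.
Both cases fail, so the formula is unsatisfiable.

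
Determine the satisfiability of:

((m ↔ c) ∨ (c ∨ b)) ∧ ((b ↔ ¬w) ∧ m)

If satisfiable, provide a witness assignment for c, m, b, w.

c: True, m: True, b: False, w: True

  (m ↔ c) ∨ (c ∨ b) = True
    m ↔ c = True
    c ∨ b = True
  (b ↔ ¬w) ∧ m = True
    b ↔ ¬w = True
      ¬w = False
Both conjuncts True, so the formula holds.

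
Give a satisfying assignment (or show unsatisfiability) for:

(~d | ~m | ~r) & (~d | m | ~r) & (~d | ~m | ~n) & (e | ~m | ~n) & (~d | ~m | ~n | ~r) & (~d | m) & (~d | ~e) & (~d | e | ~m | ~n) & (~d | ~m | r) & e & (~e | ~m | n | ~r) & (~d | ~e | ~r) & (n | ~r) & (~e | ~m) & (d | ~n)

e = True; d = False; m = False; r = False; n = False

Unit clause (e) forces e = True.
In (~e | ~m) only ~m is left, so m = False.
In (~d | m) only ~d is left, so d = False.
In (d | ~n) only ~n is left, so n = False.
In (n | ~r) only ~r is left, so r = False.
All clauses satisfied.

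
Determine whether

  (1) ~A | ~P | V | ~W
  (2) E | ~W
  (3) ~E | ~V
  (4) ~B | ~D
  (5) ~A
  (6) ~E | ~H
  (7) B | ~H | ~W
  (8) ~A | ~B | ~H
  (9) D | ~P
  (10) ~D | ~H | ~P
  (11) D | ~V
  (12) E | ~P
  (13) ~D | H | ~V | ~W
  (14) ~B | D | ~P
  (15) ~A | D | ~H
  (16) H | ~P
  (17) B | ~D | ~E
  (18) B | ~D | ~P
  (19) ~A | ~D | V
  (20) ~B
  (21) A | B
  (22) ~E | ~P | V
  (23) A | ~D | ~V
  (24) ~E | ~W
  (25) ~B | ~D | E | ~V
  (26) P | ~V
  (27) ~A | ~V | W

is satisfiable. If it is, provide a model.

Case A = True:
  Clause (~A) is falsified — contradiction.
Case A = False:
  (~B) forces B = False.
  Clause (A | B) is falsified — contradiction.
Both cases fail, so the formula is unsatisfiable.

Unsatisfiable — no assignment works.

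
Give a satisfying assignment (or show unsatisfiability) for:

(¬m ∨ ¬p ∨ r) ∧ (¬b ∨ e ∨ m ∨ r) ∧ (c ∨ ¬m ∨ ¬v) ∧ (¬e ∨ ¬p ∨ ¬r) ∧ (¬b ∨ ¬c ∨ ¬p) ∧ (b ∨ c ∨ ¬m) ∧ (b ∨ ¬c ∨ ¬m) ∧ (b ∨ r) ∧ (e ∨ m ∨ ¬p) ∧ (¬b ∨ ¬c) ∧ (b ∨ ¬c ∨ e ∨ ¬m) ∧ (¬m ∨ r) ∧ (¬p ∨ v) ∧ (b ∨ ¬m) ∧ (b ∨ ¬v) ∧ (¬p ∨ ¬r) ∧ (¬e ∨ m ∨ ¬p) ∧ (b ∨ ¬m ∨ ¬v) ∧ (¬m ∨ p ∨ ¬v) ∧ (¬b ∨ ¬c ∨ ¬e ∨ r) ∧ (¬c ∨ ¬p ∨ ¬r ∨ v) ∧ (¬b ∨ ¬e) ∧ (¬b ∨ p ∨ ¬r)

Try r = False:
  (b ∨ r) forces b = True.
  (¬b ∨ ¬c) forces c = False.
  (¬m ∨ r) forces m = False.
  (¬b ∨ e ∨ m ∨ r) forces e = True.
  clause (¬b ∨ ¬e) is falsified — backtrack.
So r = True.
  then (¬p ∨ ¬r) forces p = False.
  then (¬b ∨ p ∨ ¬r) forces b = False.
  then (b ∨ ¬m) forces m = False.
  then (b ∨ ¬v) forces v = False.
Set e = True.
Set c = False.
All clauses satisfied.

r = True, m = False, b = False, v = False, e = True, c = False, p = False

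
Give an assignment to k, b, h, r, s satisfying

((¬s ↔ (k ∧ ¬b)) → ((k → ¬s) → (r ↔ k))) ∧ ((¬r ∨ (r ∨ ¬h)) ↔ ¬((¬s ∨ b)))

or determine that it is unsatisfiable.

k = True, b = False, h = True, r = True, s = True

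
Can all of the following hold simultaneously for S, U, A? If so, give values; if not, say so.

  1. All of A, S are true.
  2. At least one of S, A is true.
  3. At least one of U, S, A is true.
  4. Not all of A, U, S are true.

S = True; U = False; A = True

  (1) {A, S}: all 2 true ✓
  (2) {S, A}: 2 true — at least one ✓
  (3) {U, S, A}: 2 true — at least one ✓
  (4) {A, U, S}: 2/3 true — not all ✓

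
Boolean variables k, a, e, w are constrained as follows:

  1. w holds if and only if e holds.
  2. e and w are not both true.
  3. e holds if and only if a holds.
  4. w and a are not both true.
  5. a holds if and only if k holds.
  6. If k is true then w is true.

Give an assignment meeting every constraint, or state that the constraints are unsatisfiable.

k = False; a = False; e = False; w = False

  (1) w=F, e=F — same ✓
  (2) e=F, w=F — not both ✓
  (3) e=F, a=F — same ✓
  (4) w=F, a=F — not both ✓
  (5) a=F, k=F — same ✓
  (6) k=F ⇒ w: vacuous ✓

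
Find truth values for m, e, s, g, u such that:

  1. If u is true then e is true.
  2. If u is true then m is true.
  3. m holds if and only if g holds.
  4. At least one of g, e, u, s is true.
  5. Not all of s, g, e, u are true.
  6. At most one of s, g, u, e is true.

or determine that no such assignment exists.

m=T; e=F; s=F; g=T; u=F

  (1) u=F ⇒ e: vacuous ✓
  (2) u=F ⇒ m: vacuous ✓
  (3) m=T, g=T — same ✓
  (4) {g, e, u, s}: 1 true — at least one ✓
  (5) {s, g, e, u}: 1/4 true — not all ✓
  (6) {s, g, u, e}: 1 true — at most one ✓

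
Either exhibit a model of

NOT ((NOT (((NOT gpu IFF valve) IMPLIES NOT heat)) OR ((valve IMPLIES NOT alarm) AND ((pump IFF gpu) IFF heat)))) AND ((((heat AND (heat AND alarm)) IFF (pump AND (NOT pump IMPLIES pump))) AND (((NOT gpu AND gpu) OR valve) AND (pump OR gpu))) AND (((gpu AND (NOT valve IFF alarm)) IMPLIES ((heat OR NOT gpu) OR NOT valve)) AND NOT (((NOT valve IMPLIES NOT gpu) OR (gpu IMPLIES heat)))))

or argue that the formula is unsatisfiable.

Unsatisfiable — no assignment works.

Case valve = True: the conjunct NOT (((NOT valve IMPLIES NOT gpu) OR (gpu IMPLIES heat))) becomes NOT ((True OR (gpu IMPLIES heat))) = False.
Case valve = False: the formula simplifies to NOT ((NOT ((gpu IMPLIES NOT heat)) OR ((pump IFF gpu) IFF heat))) AND ((((heat AND (heat AND alarm)) IFF (pump AND (NOT pump IMPLIES pump))) AND ((NOT gpu AND gpu) AND (pump OR gpu))) AND NOT ((NOT gpu OR (gpu IMPLIES heat)))).
  gpu = True: the conjunct NOT gpu is False.
  gpu = False: the conjunct gpu is False.
Both cases fail — unsatisfiable.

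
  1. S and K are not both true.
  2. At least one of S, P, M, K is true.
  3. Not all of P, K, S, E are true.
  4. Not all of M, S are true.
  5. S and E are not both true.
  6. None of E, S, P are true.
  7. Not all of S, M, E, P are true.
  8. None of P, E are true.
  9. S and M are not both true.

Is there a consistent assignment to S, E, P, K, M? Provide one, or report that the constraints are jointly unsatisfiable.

S = False, E = False, P = False, K = False, M = True

  (1) S=F, K=F — not both ✓
  (2) {S, P, M, K}: 1 true — at least one ✓
  (3) {P, K, S, E}: 0/4 true — not all ✓
  (4) {M, S}: 1/2 true — not all ✓
  (5) S=F, E=F — not both ✓
  (6) {E, S, P}: 0 true — none ✓
  (7) {S, M, E, P}: 1/4 true — not all ✓
  (8) {P, E}: 0 true — none ✓
  (9) S=F, M=T — not both ✓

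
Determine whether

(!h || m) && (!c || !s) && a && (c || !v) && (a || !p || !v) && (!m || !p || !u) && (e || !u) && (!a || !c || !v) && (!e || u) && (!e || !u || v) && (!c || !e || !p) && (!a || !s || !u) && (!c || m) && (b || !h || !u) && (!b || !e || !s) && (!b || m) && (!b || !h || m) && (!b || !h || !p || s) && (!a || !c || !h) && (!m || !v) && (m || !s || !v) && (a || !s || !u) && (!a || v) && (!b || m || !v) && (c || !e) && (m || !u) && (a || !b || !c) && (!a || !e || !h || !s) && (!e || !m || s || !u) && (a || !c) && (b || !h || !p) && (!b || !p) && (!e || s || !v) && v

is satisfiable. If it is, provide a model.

Unsatisfiable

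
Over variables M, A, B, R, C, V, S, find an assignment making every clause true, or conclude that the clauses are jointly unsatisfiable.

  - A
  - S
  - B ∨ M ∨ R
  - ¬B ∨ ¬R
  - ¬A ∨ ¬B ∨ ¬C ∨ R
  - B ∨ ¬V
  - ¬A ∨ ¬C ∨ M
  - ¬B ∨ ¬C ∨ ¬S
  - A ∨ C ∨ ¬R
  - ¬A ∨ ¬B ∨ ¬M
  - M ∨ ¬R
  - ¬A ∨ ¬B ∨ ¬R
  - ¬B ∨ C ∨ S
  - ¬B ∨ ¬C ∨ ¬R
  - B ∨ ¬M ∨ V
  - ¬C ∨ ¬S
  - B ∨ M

M = False, A = True, B = True, R = False, C = False, V = True, S = True

Unit clause (A) forces A = True.
Unit clause (S) forces S = True.
In (¬C ∨ ¬S) only ¬C is left, so C = False.
Try M = True:
  (¬A ∨ ¬B ∨ ¬M) forces B = False.
  (B ∨ ¬V) forces V = False.
  clause (B ∨ ¬M ∨ V) is falsified — backtrack.
So M = False.
  then (M ∨ ¬R) forces R = False.
  then (B ∨ M) forces B = True.
Set V = True.
All clauses satisfied.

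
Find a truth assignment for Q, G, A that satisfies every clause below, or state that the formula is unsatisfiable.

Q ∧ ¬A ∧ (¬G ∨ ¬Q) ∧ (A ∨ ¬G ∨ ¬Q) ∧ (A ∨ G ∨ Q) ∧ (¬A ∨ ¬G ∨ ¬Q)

Q = True, G = False, A = False

Unit clause (Q) forces Q = True.
Unit clause (¬A) forces A = False.
In (¬G ∨ ¬Q) only ¬G is left, so G = False.
Check each clause:
  (Q): Q holds.
  (¬A): ¬A holds.
  (¬G ∨ ¬Q): ¬G holds.
  (A ∨ ¬G ∨ ¬Q): ¬G holds.
  (A ∨ G ∨ Q): Q holds.
  (¬A ∨ ¬G ∨ ¬Q): ¬A holds.
All clauses satisfied.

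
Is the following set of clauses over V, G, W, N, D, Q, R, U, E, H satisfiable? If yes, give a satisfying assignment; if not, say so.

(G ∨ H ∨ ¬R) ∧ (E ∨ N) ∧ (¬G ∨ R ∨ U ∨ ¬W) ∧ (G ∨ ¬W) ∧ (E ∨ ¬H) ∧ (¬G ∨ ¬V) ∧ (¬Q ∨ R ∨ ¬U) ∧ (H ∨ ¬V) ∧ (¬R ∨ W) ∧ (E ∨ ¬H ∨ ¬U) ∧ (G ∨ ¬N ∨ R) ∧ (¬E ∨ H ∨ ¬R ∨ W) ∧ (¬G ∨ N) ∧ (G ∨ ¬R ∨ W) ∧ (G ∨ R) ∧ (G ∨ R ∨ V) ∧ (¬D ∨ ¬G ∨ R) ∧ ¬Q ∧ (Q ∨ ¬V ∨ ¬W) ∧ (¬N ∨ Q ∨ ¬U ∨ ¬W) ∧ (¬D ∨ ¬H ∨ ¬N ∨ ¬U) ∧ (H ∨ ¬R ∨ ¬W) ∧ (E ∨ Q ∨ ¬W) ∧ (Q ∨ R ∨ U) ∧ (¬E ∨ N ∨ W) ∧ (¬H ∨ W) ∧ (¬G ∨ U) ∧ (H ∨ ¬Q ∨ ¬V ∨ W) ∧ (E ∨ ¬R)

Unit clause (¬Q) forces Q = False.
Set V = False.
Try G = False:
  (G ∨ ¬W) forces W = False.
  (¬R ∨ W) forces R = False.
  clause (G ∨ R) is falsified — backtrack.
So G = True.
  then (¬G ∨ N) forces N = True.
  then (¬G ∨ U) forces U = True.
  then (¬N ∨ Q ∨ ¬U ∨ ¬W) forces W = False.
  then (¬H ∨ W) forces H = False.
  then (¬R ∨ W) forces R = False.
  then (¬D ∨ ¬G ∨ R) forces D = False.
Set E = False.
All clauses satisfied.

V=F, G=T, W=F, N=T, D=F, Q=F, R=F, U=T, E=F, H=F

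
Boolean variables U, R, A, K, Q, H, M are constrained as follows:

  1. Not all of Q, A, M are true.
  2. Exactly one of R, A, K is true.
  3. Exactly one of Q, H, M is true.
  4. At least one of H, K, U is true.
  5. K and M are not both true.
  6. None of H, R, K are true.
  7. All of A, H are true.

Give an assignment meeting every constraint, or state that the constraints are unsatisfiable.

Unsatisfiable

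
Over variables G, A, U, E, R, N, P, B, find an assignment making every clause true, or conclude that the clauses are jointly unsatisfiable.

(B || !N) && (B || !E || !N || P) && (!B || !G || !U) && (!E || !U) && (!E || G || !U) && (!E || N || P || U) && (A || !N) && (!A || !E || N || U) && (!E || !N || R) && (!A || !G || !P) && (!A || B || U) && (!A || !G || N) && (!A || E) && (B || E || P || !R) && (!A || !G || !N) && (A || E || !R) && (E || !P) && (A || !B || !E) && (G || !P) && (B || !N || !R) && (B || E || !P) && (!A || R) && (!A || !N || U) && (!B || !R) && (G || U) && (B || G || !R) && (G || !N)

Set G = False.
  then (G || !P) forces P = False.
  then (G || U) forces U = True.
  then (G || !N) forces N = False.
  then (!E || !U) forces E = False.
  then (!A || E) forces A = False.
  then (A || E || !R) forces R = False.
Set B = False.
All clauses satisfied.

G=F; A=F; U=T; E=F; R=F; N=F; P=F; B=F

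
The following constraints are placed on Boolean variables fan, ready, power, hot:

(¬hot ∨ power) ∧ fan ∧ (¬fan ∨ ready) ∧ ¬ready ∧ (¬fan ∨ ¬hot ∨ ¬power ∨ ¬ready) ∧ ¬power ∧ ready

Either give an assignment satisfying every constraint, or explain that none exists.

The formula is unsatisfiable.

Case ready = True:
  Clause (¬ready) is falsified — contradiction.
Case ready = False:
  Clause (ready) is falsified — contradiction.
Both cases fail, so the formula is unsatisfiable.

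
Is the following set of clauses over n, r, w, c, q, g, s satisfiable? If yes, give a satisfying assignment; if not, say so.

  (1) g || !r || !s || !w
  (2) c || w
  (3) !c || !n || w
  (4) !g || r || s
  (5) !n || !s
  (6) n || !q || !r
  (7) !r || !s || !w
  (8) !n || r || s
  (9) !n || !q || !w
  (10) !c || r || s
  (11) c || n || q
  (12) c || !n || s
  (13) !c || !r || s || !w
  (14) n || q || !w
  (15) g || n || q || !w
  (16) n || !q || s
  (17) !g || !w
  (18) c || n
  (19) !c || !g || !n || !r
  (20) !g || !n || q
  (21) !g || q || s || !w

Try n = True:
  (!n || !s) forces s = False.
  (!n || r || s) forces r = True.
  (c || !n || s) forces c = True.
  (!c || !n || w) forces w = True.
  clause (!c || !r || s || !w) is falsified — backtrack.
So n = False.
  then (c || n) forces c = True.
Set r = False.
  then (!c || r || s) forces s = True.
Set w = False.
Set q = True.
Set g = False.
All clauses satisfied.

n=F, r=F, w=F, c=T, q=T, g=F, s=T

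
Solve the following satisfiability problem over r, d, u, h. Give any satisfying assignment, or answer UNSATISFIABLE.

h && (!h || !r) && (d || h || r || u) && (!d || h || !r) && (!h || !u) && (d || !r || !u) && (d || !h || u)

r: False, d: True, u: False, h: True

Unit clause (h) forces h = True.
In (!h || !r) only !r is left, so r = False.
In (!h || !u) only !u is left, so u = False.
In (d || !h || u) only d is left, so d = True.
Check each clause:
  (h): h holds.
  (!h || !r): !r holds.
  (d || h || r || u): d holds.
  (!d || h || !r): h holds.
  (!h || !u): !u holds.
  (d || !r || !u): d holds.
  (d || !h || u): d holds.
All clauses satisfied.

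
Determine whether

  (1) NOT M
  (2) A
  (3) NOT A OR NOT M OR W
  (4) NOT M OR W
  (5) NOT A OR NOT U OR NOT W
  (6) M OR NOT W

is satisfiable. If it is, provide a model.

M = False, W = False, A = True, U = False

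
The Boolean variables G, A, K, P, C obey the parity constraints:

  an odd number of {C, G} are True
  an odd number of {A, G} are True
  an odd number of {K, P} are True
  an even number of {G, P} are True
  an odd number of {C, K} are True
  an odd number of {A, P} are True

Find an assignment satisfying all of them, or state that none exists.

Adding constraints 1, 3, 4, 5 mod 2: every variable appears an even number of times on the left, so the left side is 0.
But the right sides sum to 1 (mod 2). 0 ≠ 1 — the system is inconsistent.

The formula is unsatisfiable.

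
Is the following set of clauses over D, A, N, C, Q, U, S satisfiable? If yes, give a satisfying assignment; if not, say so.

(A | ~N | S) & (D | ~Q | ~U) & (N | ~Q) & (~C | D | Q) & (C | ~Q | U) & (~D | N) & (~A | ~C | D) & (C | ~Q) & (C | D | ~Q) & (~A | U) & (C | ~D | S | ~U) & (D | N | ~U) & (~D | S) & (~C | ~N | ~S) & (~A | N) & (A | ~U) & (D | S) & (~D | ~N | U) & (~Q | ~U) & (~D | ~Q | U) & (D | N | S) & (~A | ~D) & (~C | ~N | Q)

D = False, A = True, N = True, C = False, Q = False, U = True, S = True

Set D = False.
  then (D | S) forces S = True.
Set A = True.
  then (~A | ~C | D) forces C = False.
  then (C | ~Q) forces Q = False.
  then (~A | U) forces U = True.
  then (D | N | ~U) forces N = True.
All clauses satisfied.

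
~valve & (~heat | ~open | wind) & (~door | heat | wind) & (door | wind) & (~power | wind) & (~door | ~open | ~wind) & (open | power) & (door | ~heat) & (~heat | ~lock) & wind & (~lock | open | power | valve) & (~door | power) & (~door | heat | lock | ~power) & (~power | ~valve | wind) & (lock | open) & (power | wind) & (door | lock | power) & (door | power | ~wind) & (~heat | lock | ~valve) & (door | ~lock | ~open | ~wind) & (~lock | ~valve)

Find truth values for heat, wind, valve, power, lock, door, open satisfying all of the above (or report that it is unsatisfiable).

heat=F, wind=T, valve=F, power=T, lock=T, door=T, open=F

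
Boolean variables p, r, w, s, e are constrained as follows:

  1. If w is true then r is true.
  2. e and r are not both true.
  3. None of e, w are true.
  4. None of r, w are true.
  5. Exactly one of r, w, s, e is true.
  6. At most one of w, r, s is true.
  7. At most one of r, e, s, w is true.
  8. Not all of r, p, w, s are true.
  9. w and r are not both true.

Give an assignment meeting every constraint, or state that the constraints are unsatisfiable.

p: True, r: False, w: False, s: True, e: False

  (1) w=F ⇒ r: vacuous ✓
  (2) e=F, r=F — not both ✓
  (3) {e, w}: 0 true — none ✓
  (4) {r, w}: 0 true — none ✓
  (5) {r, w, s, e}: 1 true — exactly one ✓
  (6) {w, r, s}: 1 true — at most one ✓
  (7) {r, e, s, w}: 1 true — at most one ✓
  (8) {r, p, w, s}: 2/4 true — not all ✓
  (9) w=F, r=F — not both ✓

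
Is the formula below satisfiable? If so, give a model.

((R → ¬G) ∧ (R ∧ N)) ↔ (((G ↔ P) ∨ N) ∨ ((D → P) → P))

R=T; G=F; P=F; N=T; D=T

  ((R → ¬G) ∧ (R ∧ N)) ↔ (((G ↔ P) ∨ N) ∨ ((D → P) → P)) = True
    (R → ¬G) ∧ (R ∧ N) = True
      R → ¬G = True
        ¬G = True
      R ∧ N = True
    ((G ↔ P) ∨ N) ∨ ((D → P) → P) = True
      (G ↔ P) ∨ N = True
        G ↔ P = True
      (D → P) → P = True
        D → P = False
The formula evaluates to True.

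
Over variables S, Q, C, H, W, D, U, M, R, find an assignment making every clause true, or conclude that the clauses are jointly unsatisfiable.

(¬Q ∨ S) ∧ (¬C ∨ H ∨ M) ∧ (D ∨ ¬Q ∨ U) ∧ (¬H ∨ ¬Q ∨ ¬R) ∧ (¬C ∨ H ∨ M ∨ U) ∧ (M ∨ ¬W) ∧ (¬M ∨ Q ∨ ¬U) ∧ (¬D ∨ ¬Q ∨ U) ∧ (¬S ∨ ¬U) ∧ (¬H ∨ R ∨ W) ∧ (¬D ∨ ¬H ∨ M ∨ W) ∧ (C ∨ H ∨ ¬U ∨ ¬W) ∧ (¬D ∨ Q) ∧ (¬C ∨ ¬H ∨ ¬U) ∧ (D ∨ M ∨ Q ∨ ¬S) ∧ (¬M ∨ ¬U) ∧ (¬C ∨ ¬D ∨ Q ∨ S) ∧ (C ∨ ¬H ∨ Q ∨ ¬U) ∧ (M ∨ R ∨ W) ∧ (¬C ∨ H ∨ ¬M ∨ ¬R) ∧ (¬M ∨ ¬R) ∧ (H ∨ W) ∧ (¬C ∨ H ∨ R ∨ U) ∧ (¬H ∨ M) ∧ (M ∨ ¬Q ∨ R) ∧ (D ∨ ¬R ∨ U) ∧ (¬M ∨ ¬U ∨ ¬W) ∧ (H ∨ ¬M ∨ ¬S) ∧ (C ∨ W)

S: True, Q: False, C: True, H: True, W: True, D: False, U: False, M: True, R: False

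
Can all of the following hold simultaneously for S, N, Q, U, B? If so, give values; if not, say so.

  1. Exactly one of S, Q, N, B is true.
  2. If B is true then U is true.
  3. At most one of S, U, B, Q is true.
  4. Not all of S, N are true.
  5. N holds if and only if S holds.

S = False, N = False, Q = True, U = False, B = False

  (1) {S, Q, N, B}: 1 true — exactly one ✓
  (2) B=F ⇒ U: vacuous ✓
  (3) {S, U, B, Q}: 1 true — at most one ✓
  (4) {S, N}: 0/2 true — not all ✓
  (5) N=F, S=F — same ✓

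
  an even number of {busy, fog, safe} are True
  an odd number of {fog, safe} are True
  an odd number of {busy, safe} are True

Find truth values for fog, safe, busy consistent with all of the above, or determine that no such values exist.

fog: True, safe: False, busy: True

{busy, fog, safe}: 2 true → even ✓
{fog, safe}: 1 true → odd ✓
{busy, safe}: 1 true → odd ✓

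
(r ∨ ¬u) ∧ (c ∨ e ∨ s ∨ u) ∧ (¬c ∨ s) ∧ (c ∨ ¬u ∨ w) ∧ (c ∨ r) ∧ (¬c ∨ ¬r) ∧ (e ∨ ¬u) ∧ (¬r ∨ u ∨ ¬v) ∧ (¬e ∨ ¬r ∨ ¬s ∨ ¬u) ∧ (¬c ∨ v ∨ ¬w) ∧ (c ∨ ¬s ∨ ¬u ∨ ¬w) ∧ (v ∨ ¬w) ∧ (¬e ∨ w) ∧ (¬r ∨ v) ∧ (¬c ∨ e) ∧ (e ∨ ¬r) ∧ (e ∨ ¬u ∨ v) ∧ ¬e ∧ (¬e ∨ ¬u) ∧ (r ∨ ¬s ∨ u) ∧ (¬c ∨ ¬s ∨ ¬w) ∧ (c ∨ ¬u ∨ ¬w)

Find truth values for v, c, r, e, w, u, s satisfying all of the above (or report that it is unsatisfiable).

Case e = True:
  Clause (¬e) is falsified — contradiction.
Case e = False:
  (e ∨ ¬u) forces u = False.
  (¬c ∨ e) forces c = False.
  (c ∨ e ∨ s ∨ u) forces s = True.
  (c ∨ r) forces r = True.
  Clause (e ∨ ¬r) is falsified — contradiction.
Both cases fail, so the formula is unsatisfiable.

UNSATISFIABLE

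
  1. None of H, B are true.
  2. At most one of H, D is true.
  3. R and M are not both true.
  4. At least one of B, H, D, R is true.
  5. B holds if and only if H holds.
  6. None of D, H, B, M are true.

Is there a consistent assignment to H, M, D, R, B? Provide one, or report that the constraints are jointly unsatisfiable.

H: False, M: False, D: False, R: True, B: False

  (1) {H, B}: 0 true — none ✓
  (2) {H, D}: 0 true — at most one ✓
  (3) R=T, M=F — not both ✓
  (4) {B, H, D, R}: 1 true — at least one ✓
  (5) B=F, H=F — same ✓
  (6) {D, H, B, M}: 0 true — none ✓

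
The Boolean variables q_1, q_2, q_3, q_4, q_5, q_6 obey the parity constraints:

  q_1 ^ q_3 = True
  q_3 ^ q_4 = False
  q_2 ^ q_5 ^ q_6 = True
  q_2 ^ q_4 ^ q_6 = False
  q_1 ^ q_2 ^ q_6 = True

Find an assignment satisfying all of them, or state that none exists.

q_1 = True; q_2 = True; q_3 = False; q_4 = False; q_5 = True; q_6 = True

q_1 ^ q_3 = T ^ F = True ✓
q_3 ^ q_4 = F ^ F = False ✓
q_2 ^ q_5 ^ q_6 = T ^ T ^ T = True ✓
q_2 ^ q_4 ^ q_6 = T ^ F ^ T = False ✓
q_1 ^ q_2 ^ q_6 = T ^ T ^ T = True ✓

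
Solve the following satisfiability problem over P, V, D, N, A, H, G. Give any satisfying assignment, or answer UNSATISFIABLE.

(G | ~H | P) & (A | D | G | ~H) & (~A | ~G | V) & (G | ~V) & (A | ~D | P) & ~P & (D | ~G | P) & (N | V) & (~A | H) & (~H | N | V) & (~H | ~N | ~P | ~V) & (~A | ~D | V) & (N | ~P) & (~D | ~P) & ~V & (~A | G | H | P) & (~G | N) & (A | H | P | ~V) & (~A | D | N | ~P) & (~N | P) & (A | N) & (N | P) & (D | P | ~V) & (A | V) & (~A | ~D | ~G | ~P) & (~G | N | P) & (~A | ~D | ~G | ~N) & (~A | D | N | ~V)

Case P = True:
  Clause (~P) is falsified — contradiction.
Case P = False:
  (~V) forces V = False.
  (N | V) forces N = True.
  Clause (~N | P) is falsified — contradiction.
Both cases fail, so the formula is unsatisfiable.

Unsatisfiable — no assignment works.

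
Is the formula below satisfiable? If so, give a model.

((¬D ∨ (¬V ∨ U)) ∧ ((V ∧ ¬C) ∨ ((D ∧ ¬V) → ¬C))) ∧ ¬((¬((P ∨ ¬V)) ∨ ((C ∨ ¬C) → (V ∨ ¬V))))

The conjunct ¬((¬((P ∨ ¬V)) ∨ ((C ∨ ¬C) → (V ∨ ¬V)))) is unsatisfiable on its own:
  C=F, V=F, P=F: evaluates to False.
  C=F, V=F, P=T: evaluates to False.
  C=F, V=T, P=F: evaluates to False.
  C=F, V=T, P=T: evaluates to False.
  C=T, V=F, P=F: evaluates to False.
  C=T, V=F, P=T: evaluates to False.
  C=T, V=T, P=F: evaluates to False.
  C=T, V=T, P=T: evaluates to False.
So the whole conjunction is unsatisfiable.

The formula is unsatisfiable.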